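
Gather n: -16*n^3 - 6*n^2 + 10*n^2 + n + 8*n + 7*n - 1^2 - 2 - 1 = -16*n^3 + 4*n^2 + 16*n - 4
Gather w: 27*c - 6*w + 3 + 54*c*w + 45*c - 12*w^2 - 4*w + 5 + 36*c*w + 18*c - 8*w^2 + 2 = 90*c - 20*w^2 + w*(90*c - 10) + 10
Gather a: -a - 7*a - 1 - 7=-8*a - 8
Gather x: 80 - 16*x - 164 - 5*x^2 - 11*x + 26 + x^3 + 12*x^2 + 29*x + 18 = x^3 + 7*x^2 + 2*x - 40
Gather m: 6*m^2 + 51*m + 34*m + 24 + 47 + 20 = 6*m^2 + 85*m + 91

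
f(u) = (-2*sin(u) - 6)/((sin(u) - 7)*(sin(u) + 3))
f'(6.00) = 0.04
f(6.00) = 0.27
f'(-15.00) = -0.03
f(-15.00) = 0.26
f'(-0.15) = 0.04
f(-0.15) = 0.28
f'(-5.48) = 0.04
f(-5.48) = 0.32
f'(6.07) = 0.04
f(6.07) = 0.28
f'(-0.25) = 0.04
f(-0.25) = 0.28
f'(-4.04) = -0.03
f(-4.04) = 0.32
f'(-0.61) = 0.03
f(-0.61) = 0.26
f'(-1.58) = -0.00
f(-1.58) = 0.25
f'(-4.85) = 0.01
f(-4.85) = 0.33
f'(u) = -(-2*sin(u) - 6)*cos(u)/((sin(u) - 7)*(sin(u) + 3)^2) - (-2*sin(u) - 6)*cos(u)/((sin(u) - 7)^2*(sin(u) + 3)) - 2*cos(u)/((sin(u) - 7)*(sin(u) + 3))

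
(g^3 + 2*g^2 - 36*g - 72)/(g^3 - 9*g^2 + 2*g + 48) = (g^2 - 36)/(g^2 - 11*g + 24)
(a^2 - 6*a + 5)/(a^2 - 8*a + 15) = (a - 1)/(a - 3)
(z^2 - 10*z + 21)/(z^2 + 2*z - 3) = (z^2 - 10*z + 21)/(z^2 + 2*z - 3)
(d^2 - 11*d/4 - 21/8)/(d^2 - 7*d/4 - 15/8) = (2*d - 7)/(2*d - 5)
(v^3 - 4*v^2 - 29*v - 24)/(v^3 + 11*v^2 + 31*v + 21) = (v - 8)/(v + 7)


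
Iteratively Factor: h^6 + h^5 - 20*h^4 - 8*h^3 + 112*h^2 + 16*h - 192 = (h - 3)*(h^5 + 4*h^4 - 8*h^3 - 32*h^2 + 16*h + 64) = (h - 3)*(h + 2)*(h^4 + 2*h^3 - 12*h^2 - 8*h + 32) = (h - 3)*(h - 2)*(h + 2)*(h^3 + 4*h^2 - 4*h - 16) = (h - 3)*(h - 2)*(h + 2)^2*(h^2 + 2*h - 8) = (h - 3)*(h - 2)^2*(h + 2)^2*(h + 4)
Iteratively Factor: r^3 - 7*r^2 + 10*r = (r - 2)*(r^2 - 5*r) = r*(r - 2)*(r - 5)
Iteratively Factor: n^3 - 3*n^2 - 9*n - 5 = (n - 5)*(n^2 + 2*n + 1) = (n - 5)*(n + 1)*(n + 1)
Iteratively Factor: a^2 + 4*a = (a)*(a + 4)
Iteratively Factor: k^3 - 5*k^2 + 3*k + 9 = (k - 3)*(k^2 - 2*k - 3) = (k - 3)*(k + 1)*(k - 3)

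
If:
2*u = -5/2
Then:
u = -5/4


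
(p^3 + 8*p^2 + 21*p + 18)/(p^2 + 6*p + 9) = p + 2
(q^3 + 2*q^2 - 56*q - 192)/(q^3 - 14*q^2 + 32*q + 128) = (q^2 + 10*q + 24)/(q^2 - 6*q - 16)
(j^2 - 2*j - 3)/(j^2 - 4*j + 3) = (j + 1)/(j - 1)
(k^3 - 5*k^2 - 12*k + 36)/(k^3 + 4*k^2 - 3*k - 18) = (k - 6)/(k + 3)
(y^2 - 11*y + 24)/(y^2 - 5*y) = (y^2 - 11*y + 24)/(y*(y - 5))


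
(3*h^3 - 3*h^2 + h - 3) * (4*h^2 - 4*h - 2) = 12*h^5 - 24*h^4 + 10*h^3 - 10*h^2 + 10*h + 6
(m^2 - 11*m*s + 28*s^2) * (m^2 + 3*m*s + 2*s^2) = m^4 - 8*m^3*s - 3*m^2*s^2 + 62*m*s^3 + 56*s^4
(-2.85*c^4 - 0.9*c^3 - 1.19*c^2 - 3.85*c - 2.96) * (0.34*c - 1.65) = -0.969*c^5 + 4.3965*c^4 + 1.0804*c^3 + 0.6545*c^2 + 5.3461*c + 4.884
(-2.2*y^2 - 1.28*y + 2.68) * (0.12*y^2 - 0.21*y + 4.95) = -0.264*y^4 + 0.3084*y^3 - 10.2996*y^2 - 6.8988*y + 13.266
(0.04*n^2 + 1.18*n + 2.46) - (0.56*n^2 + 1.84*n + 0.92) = -0.52*n^2 - 0.66*n + 1.54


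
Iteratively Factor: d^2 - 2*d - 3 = (d - 3)*(d + 1)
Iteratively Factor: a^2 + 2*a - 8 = (a - 2)*(a + 4)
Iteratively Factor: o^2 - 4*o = (o - 4)*(o)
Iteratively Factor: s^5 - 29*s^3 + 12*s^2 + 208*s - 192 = (s - 1)*(s^4 + s^3 - 28*s^2 - 16*s + 192) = (s - 4)*(s - 1)*(s^3 + 5*s^2 - 8*s - 48) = (s - 4)*(s - 3)*(s - 1)*(s^2 + 8*s + 16) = (s - 4)*(s - 3)*(s - 1)*(s + 4)*(s + 4)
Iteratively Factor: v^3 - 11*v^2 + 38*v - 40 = (v - 4)*(v^2 - 7*v + 10) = (v - 5)*(v - 4)*(v - 2)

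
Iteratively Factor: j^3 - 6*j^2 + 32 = (j + 2)*(j^2 - 8*j + 16) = (j - 4)*(j + 2)*(j - 4)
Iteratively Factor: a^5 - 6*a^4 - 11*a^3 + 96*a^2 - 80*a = (a + 4)*(a^4 - 10*a^3 + 29*a^2 - 20*a) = (a - 4)*(a + 4)*(a^3 - 6*a^2 + 5*a) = (a - 5)*(a - 4)*(a + 4)*(a^2 - a) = (a - 5)*(a - 4)*(a - 1)*(a + 4)*(a)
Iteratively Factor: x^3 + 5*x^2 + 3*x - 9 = (x - 1)*(x^2 + 6*x + 9) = (x - 1)*(x + 3)*(x + 3)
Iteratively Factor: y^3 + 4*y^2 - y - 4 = (y + 4)*(y^2 - 1) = (y - 1)*(y + 4)*(y + 1)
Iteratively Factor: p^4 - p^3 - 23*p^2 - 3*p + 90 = (p - 2)*(p^3 + p^2 - 21*p - 45) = (p - 2)*(p + 3)*(p^2 - 2*p - 15) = (p - 5)*(p - 2)*(p + 3)*(p + 3)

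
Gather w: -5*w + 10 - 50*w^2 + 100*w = -50*w^2 + 95*w + 10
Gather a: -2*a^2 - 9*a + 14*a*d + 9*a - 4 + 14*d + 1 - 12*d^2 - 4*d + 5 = -2*a^2 + 14*a*d - 12*d^2 + 10*d + 2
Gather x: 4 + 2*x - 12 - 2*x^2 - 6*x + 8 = -2*x^2 - 4*x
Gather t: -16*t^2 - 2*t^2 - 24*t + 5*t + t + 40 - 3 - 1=-18*t^2 - 18*t + 36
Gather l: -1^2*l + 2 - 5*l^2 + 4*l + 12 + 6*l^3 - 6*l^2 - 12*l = 6*l^3 - 11*l^2 - 9*l + 14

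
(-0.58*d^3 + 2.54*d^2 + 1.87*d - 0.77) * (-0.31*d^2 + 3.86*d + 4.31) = 0.1798*d^5 - 3.0262*d^4 + 6.7249*d^3 + 18.4043*d^2 + 5.0875*d - 3.3187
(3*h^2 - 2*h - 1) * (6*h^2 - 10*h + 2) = 18*h^4 - 42*h^3 + 20*h^2 + 6*h - 2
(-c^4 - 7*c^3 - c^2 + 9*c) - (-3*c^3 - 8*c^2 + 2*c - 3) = -c^4 - 4*c^3 + 7*c^2 + 7*c + 3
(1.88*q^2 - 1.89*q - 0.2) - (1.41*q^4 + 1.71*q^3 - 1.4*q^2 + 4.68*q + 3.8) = -1.41*q^4 - 1.71*q^3 + 3.28*q^2 - 6.57*q - 4.0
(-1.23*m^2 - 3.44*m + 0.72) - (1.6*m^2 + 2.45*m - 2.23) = -2.83*m^2 - 5.89*m + 2.95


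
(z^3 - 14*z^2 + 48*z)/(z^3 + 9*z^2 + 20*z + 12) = z*(z^2 - 14*z + 48)/(z^3 + 9*z^2 + 20*z + 12)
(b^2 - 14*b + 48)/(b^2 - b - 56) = (b - 6)/(b + 7)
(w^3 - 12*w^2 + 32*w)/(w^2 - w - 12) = w*(w - 8)/(w + 3)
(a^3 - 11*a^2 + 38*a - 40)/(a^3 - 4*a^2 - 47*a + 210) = (a^2 - 6*a + 8)/(a^2 + a - 42)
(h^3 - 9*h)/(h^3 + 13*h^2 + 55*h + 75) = h*(h - 3)/(h^2 + 10*h + 25)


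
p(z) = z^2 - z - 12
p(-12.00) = 144.00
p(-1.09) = -9.72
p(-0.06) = -11.94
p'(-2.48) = -5.96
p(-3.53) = 3.99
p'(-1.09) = -3.18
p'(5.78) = 10.56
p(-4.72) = 15.00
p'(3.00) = 5.00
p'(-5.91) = -12.82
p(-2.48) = -3.37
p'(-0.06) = -1.12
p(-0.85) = -10.43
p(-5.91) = 28.84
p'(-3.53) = -8.06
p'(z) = 2*z - 1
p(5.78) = 15.63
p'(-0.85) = -2.70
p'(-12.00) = -25.00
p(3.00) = -6.00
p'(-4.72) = -10.44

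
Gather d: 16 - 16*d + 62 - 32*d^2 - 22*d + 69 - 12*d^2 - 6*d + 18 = -44*d^2 - 44*d + 165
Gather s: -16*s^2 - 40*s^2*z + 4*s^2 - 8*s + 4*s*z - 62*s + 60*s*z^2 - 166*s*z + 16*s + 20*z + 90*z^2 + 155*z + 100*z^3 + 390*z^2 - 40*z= s^2*(-40*z - 12) + s*(60*z^2 - 162*z - 54) + 100*z^3 + 480*z^2 + 135*z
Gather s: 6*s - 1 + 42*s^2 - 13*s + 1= 42*s^2 - 7*s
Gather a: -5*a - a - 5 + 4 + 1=-6*a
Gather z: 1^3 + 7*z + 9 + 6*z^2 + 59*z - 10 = 6*z^2 + 66*z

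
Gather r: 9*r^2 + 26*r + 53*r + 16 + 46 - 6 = 9*r^2 + 79*r + 56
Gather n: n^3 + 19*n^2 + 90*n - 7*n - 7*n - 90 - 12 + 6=n^3 + 19*n^2 + 76*n - 96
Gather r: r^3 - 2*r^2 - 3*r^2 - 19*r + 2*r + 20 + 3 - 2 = r^3 - 5*r^2 - 17*r + 21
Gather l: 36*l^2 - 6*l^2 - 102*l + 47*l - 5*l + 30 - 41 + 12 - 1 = 30*l^2 - 60*l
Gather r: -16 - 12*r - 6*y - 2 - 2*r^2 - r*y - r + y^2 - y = -2*r^2 + r*(-y - 13) + y^2 - 7*y - 18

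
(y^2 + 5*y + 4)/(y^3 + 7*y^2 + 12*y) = (y + 1)/(y*(y + 3))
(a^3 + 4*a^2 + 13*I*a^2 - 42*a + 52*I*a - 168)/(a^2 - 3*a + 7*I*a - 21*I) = (a^2 + a*(4 + 6*I) + 24*I)/(a - 3)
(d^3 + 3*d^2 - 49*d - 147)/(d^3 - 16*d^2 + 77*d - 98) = (d^2 + 10*d + 21)/(d^2 - 9*d + 14)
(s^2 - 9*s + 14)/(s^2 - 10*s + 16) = (s - 7)/(s - 8)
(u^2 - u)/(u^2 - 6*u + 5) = u/(u - 5)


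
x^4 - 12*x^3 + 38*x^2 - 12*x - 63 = (x - 7)*(x - 3)^2*(x + 1)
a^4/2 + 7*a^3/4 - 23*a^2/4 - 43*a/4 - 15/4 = (a/2 + 1/2)*(a - 3)*(a + 1/2)*(a + 5)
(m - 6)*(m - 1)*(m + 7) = m^3 - 43*m + 42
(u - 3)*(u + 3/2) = u^2 - 3*u/2 - 9/2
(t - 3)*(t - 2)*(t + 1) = t^3 - 4*t^2 + t + 6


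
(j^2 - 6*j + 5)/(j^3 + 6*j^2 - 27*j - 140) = (j - 1)/(j^2 + 11*j + 28)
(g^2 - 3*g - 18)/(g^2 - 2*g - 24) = (g + 3)/(g + 4)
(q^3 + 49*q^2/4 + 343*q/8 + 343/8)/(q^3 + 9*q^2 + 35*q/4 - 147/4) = (4*q + 7)/(2*(2*q - 3))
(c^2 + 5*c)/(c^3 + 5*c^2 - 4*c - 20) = c/(c^2 - 4)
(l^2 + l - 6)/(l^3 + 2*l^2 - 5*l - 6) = 1/(l + 1)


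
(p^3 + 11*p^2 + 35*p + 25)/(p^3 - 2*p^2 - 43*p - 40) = (p + 5)/(p - 8)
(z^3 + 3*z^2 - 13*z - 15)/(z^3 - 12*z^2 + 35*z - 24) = (z^2 + 6*z + 5)/(z^2 - 9*z + 8)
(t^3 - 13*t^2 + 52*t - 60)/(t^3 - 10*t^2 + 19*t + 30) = (t - 2)/(t + 1)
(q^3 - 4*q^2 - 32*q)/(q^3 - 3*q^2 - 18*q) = (-q^2 + 4*q + 32)/(-q^2 + 3*q + 18)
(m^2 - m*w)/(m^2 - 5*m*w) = (m - w)/(m - 5*w)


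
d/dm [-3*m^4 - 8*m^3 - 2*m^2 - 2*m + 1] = -12*m^3 - 24*m^2 - 4*m - 2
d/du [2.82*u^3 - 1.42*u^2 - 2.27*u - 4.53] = 8.46*u^2 - 2.84*u - 2.27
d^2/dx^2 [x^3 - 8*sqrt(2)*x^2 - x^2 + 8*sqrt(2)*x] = 6*x - 16*sqrt(2) - 2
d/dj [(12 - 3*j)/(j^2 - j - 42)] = 3*(-j^2 + j + (j - 4)*(2*j - 1) + 42)/(-j^2 + j + 42)^2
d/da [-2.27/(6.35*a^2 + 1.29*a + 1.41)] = (28.829*a + 2.9283)/(6.35*a^2 + 1.29*a + 1.41)^2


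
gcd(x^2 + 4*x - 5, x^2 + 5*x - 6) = x - 1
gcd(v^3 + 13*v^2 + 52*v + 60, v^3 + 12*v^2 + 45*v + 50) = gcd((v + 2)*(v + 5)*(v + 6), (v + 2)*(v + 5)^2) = v^2 + 7*v + 10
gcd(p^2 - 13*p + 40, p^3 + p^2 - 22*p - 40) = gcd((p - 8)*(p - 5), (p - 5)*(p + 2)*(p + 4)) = p - 5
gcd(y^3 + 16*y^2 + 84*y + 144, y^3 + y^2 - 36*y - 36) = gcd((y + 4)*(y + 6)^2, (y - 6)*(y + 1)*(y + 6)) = y + 6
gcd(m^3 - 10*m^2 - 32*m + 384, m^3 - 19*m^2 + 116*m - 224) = m - 8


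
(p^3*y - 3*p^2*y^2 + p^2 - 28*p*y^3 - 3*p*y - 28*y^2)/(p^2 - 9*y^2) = (p^3*y - 3*p^2*y^2 + p^2 - 28*p*y^3 - 3*p*y - 28*y^2)/(p^2 - 9*y^2)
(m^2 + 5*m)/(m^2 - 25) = m/(m - 5)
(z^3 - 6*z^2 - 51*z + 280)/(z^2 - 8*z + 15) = (z^2 - z - 56)/(z - 3)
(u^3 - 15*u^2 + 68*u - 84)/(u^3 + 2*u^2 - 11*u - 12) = (u^3 - 15*u^2 + 68*u - 84)/(u^3 + 2*u^2 - 11*u - 12)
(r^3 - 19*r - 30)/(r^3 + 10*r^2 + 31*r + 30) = (r - 5)/(r + 5)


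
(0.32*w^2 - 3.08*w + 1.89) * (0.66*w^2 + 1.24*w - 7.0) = 0.2112*w^4 - 1.636*w^3 - 4.8118*w^2 + 23.9036*w - 13.23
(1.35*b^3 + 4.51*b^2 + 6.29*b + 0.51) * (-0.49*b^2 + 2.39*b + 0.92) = -0.6615*b^5 + 1.0166*b^4 + 8.9388*b^3 + 18.9324*b^2 + 7.0057*b + 0.4692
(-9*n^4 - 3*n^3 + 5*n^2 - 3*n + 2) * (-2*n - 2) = 18*n^5 + 24*n^4 - 4*n^3 - 4*n^2 + 2*n - 4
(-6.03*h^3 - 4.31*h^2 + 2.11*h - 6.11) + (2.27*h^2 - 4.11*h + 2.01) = -6.03*h^3 - 2.04*h^2 - 2.0*h - 4.1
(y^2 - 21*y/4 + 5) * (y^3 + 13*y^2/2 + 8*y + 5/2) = y^5 + 5*y^4/4 - 169*y^3/8 - 7*y^2 + 215*y/8 + 25/2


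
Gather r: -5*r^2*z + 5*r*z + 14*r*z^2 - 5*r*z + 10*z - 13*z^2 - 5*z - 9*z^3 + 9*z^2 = -5*r^2*z + 14*r*z^2 - 9*z^3 - 4*z^2 + 5*z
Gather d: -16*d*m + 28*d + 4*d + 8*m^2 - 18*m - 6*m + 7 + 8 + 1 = d*(32 - 16*m) + 8*m^2 - 24*m + 16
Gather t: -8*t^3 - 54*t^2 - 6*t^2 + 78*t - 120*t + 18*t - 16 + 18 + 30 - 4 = -8*t^3 - 60*t^2 - 24*t + 28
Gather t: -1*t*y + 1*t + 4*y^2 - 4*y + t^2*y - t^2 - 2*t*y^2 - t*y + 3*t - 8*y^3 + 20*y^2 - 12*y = t^2*(y - 1) + t*(-2*y^2 - 2*y + 4) - 8*y^3 + 24*y^2 - 16*y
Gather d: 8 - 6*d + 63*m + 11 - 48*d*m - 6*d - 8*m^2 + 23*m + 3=d*(-48*m - 12) - 8*m^2 + 86*m + 22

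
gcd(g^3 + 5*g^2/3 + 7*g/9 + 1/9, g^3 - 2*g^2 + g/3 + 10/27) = g + 1/3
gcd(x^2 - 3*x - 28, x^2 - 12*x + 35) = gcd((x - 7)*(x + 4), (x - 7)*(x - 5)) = x - 7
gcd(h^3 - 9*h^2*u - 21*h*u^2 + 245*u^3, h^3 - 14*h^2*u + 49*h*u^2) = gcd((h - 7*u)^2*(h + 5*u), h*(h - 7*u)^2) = h^2 - 14*h*u + 49*u^2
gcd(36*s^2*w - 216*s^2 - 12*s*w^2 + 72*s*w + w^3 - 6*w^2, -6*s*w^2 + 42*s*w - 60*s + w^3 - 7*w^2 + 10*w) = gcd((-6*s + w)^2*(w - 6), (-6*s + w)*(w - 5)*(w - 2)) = 6*s - w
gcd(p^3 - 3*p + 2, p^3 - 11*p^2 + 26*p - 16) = p - 1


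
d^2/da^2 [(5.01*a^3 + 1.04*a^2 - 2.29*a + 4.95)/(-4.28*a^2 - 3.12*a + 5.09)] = (1.13686837721616e-13*a^5 + 1.13686837721616e-13*a^4 - 204.152632*a^3 - 202.61928*a^2 - 876.070758*a - 293.198824)/(78.402752*a^6 + 171.460224*a^5 - 154.732272*a^4 - 377.447616*a^3 + 184.015716*a^2 + 242.499816*a - 131.872229)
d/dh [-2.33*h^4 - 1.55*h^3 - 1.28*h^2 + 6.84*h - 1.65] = -9.32*h^3 - 4.65*h^2 - 2.56*h + 6.84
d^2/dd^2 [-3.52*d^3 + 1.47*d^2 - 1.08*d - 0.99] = 2.94 - 21.12*d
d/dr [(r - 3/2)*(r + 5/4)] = 2*r - 1/4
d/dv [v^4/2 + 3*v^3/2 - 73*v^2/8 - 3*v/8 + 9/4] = 2*v^3 + 9*v^2/2 - 73*v/4 - 3/8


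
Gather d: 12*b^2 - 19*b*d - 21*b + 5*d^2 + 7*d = 12*b^2 - 21*b + 5*d^2 + d*(7 - 19*b)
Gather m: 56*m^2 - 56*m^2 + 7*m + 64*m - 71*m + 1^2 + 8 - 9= 0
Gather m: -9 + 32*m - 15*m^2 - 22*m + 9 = -15*m^2 + 10*m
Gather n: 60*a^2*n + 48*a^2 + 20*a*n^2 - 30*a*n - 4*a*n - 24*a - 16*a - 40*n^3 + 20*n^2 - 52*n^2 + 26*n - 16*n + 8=48*a^2 - 40*a - 40*n^3 + n^2*(20*a - 32) + n*(60*a^2 - 34*a + 10) + 8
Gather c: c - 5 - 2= c - 7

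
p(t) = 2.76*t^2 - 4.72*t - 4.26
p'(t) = 5.52*t - 4.72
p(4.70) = 34.52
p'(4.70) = 21.22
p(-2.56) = 25.91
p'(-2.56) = -18.85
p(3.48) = 12.74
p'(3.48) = 14.49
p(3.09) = 7.51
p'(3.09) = 12.34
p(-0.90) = 2.22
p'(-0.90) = -9.69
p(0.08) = -4.62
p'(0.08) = -4.28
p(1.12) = -6.08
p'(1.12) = 1.46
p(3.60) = 14.52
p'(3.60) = 15.15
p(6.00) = 66.78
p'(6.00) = 28.40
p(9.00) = 176.82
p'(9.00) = 44.96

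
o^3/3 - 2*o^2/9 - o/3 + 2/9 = (o/3 + 1/3)*(o - 1)*(o - 2/3)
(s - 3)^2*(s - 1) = s^3 - 7*s^2 + 15*s - 9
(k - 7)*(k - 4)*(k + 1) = k^3 - 10*k^2 + 17*k + 28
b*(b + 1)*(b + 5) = b^3 + 6*b^2 + 5*b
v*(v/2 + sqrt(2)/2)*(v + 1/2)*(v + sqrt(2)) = v^4/2 + v^3/4 + sqrt(2)*v^3 + sqrt(2)*v^2/2 + v^2 + v/2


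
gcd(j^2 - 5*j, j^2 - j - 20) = j - 5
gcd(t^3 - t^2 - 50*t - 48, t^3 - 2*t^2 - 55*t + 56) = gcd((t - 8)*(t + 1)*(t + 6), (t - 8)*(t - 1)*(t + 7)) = t - 8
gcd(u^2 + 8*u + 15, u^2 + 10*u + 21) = u + 3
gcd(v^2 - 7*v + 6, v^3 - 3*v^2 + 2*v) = v - 1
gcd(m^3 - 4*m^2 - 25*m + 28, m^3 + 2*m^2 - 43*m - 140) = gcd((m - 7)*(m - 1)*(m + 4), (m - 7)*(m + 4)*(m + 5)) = m^2 - 3*m - 28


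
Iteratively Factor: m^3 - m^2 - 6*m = (m - 3)*(m^2 + 2*m) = (m - 3)*(m + 2)*(m)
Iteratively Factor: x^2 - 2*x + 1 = (x - 1)*(x - 1)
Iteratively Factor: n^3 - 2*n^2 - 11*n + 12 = (n - 1)*(n^2 - n - 12) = (n - 1)*(n + 3)*(n - 4)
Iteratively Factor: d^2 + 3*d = (d)*(d + 3)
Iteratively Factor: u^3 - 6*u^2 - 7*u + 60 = (u - 4)*(u^2 - 2*u - 15) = (u - 5)*(u - 4)*(u + 3)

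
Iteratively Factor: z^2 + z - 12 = (z - 3)*(z + 4)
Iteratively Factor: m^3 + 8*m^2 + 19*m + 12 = (m + 3)*(m^2 + 5*m + 4) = (m + 1)*(m + 3)*(m + 4)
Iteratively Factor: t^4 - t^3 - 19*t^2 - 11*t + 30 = (t + 3)*(t^3 - 4*t^2 - 7*t + 10) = (t + 2)*(t + 3)*(t^2 - 6*t + 5) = (t - 1)*(t + 2)*(t + 3)*(t - 5)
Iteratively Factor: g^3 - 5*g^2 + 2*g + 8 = (g - 4)*(g^2 - g - 2) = (g - 4)*(g + 1)*(g - 2)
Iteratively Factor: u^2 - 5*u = (u)*(u - 5)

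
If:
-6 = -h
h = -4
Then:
No Solution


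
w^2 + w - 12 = (w - 3)*(w + 4)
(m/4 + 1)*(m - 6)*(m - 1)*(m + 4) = m^4/4 + m^3/4 - 17*m^2/2 - 16*m + 24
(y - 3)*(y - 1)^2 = y^3 - 5*y^2 + 7*y - 3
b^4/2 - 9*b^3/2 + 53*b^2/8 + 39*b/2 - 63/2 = (b/2 + 1)*(b - 6)*(b - 7/2)*(b - 3/2)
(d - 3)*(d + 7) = d^2 + 4*d - 21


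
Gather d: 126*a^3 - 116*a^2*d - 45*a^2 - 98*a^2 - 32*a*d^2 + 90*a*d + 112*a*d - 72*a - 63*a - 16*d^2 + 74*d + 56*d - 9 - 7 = 126*a^3 - 143*a^2 - 135*a + d^2*(-32*a - 16) + d*(-116*a^2 + 202*a + 130) - 16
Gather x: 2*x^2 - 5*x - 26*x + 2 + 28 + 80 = 2*x^2 - 31*x + 110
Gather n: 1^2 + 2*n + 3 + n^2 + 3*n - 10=n^2 + 5*n - 6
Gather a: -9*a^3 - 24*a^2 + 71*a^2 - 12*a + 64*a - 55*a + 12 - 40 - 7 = -9*a^3 + 47*a^2 - 3*a - 35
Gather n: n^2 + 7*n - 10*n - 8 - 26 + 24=n^2 - 3*n - 10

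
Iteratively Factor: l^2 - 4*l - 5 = (l + 1)*(l - 5)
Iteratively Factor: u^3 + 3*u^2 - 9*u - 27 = (u - 3)*(u^2 + 6*u + 9) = (u - 3)*(u + 3)*(u + 3)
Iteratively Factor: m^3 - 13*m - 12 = (m + 3)*(m^2 - 3*m - 4) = (m - 4)*(m + 3)*(m + 1)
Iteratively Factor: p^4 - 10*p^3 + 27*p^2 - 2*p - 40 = (p + 1)*(p^3 - 11*p^2 + 38*p - 40) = (p - 2)*(p + 1)*(p^2 - 9*p + 20) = (p - 5)*(p - 2)*(p + 1)*(p - 4)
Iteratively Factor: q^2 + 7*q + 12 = (q + 4)*(q + 3)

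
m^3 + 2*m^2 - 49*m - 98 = (m - 7)*(m + 2)*(m + 7)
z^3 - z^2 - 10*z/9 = z*(z - 5/3)*(z + 2/3)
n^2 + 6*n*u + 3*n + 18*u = (n + 3)*(n + 6*u)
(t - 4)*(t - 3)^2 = t^3 - 10*t^2 + 33*t - 36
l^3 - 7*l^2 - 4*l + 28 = (l - 7)*(l - 2)*(l + 2)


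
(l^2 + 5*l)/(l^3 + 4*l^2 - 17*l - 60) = l/(l^2 - l - 12)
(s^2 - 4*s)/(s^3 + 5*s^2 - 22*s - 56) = s/(s^2 + 9*s + 14)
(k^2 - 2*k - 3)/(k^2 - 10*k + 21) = (k + 1)/(k - 7)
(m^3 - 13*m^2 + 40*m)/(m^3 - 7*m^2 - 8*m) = (m - 5)/(m + 1)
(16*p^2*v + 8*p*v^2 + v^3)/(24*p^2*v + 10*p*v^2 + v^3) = (4*p + v)/(6*p + v)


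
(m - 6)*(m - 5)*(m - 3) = m^3 - 14*m^2 + 63*m - 90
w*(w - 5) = w^2 - 5*w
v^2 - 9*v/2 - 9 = (v - 6)*(v + 3/2)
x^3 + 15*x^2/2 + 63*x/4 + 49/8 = (x + 1/2)*(x + 7/2)^2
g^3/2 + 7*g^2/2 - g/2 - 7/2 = (g/2 + 1/2)*(g - 1)*(g + 7)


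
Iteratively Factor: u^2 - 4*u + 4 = (u - 2)*(u - 2)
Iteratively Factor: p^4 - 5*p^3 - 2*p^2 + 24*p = (p - 3)*(p^3 - 2*p^2 - 8*p) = p*(p - 3)*(p^2 - 2*p - 8) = p*(p - 4)*(p - 3)*(p + 2)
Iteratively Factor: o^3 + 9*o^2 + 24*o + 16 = (o + 4)*(o^2 + 5*o + 4) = (o + 4)^2*(o + 1)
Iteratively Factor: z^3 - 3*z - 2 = (z - 2)*(z^2 + 2*z + 1) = (z - 2)*(z + 1)*(z + 1)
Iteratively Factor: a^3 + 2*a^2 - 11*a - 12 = (a + 4)*(a^2 - 2*a - 3) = (a + 1)*(a + 4)*(a - 3)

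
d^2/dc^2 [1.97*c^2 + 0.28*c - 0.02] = 3.94000000000000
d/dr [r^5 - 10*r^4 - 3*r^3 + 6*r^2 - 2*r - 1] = 5*r^4 - 40*r^3 - 9*r^2 + 12*r - 2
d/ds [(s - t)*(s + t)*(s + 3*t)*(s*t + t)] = t*(4*s^3 + 9*s^2*t + 3*s^2 - 2*s*t^2 + 6*s*t - 3*t^3 - t^2)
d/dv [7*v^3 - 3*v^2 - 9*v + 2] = 21*v^2 - 6*v - 9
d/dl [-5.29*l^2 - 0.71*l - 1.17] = -10.58*l - 0.71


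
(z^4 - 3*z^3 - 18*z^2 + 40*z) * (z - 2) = z^5 - 5*z^4 - 12*z^3 + 76*z^2 - 80*z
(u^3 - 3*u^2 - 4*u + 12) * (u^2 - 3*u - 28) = u^5 - 6*u^4 - 23*u^3 + 108*u^2 + 76*u - 336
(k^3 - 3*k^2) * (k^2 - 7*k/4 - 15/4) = k^5 - 19*k^4/4 + 3*k^3/2 + 45*k^2/4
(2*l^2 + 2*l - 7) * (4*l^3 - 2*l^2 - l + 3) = 8*l^5 + 4*l^4 - 34*l^3 + 18*l^2 + 13*l - 21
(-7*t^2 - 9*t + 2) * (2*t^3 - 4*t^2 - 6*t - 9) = -14*t^5 + 10*t^4 + 82*t^3 + 109*t^2 + 69*t - 18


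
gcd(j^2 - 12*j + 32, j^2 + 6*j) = 1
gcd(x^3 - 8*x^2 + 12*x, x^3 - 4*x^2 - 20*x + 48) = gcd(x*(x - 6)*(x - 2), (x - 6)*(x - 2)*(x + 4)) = x^2 - 8*x + 12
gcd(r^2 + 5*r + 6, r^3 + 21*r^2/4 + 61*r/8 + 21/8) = r + 3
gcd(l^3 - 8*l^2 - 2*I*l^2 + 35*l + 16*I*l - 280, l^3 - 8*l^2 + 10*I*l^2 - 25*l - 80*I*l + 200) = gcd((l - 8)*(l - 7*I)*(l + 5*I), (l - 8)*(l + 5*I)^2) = l^2 + l*(-8 + 5*I) - 40*I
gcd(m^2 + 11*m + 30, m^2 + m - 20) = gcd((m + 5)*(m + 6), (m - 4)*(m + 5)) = m + 5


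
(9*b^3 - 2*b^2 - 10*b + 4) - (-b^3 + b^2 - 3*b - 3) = 10*b^3 - 3*b^2 - 7*b + 7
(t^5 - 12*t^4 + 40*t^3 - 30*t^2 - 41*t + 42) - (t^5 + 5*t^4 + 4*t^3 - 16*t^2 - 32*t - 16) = -17*t^4 + 36*t^3 - 14*t^2 - 9*t + 58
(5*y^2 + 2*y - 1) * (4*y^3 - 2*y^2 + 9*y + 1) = 20*y^5 - 2*y^4 + 37*y^3 + 25*y^2 - 7*y - 1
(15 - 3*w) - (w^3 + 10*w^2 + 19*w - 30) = -w^3 - 10*w^2 - 22*w + 45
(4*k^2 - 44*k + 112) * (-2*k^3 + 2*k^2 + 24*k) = -8*k^5 + 96*k^4 - 216*k^3 - 832*k^2 + 2688*k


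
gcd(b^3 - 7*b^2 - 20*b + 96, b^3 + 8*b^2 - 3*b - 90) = b - 3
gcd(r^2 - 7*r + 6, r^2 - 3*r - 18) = r - 6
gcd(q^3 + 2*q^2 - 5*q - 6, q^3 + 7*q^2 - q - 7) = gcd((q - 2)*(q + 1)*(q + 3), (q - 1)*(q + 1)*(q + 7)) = q + 1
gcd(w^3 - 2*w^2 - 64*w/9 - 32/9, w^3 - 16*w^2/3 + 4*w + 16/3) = w^2 - 10*w/3 - 8/3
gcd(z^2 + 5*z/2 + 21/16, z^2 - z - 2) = 1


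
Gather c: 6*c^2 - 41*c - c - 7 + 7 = 6*c^2 - 42*c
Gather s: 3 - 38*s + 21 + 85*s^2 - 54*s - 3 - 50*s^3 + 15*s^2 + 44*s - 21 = -50*s^3 + 100*s^2 - 48*s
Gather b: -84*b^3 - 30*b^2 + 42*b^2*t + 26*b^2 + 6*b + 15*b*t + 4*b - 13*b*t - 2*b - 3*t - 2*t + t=-84*b^3 + b^2*(42*t - 4) + b*(2*t + 8) - 4*t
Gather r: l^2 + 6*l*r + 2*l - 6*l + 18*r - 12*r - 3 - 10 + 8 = l^2 - 4*l + r*(6*l + 6) - 5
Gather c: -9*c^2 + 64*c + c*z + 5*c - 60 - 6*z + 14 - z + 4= -9*c^2 + c*(z + 69) - 7*z - 42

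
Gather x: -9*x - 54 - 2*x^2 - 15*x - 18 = -2*x^2 - 24*x - 72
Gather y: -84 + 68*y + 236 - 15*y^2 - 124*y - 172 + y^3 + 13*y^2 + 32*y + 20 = y^3 - 2*y^2 - 24*y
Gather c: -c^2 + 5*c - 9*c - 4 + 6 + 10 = -c^2 - 4*c + 12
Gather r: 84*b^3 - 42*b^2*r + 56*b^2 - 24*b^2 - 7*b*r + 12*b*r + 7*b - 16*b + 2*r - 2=84*b^3 + 32*b^2 - 9*b + r*(-42*b^2 + 5*b + 2) - 2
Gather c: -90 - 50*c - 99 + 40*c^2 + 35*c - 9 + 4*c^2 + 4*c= 44*c^2 - 11*c - 198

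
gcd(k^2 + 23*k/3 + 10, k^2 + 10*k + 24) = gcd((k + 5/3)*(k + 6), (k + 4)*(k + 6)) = k + 6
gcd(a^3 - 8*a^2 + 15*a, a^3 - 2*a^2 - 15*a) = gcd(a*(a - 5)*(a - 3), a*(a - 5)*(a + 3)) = a^2 - 5*a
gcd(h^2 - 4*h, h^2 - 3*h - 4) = h - 4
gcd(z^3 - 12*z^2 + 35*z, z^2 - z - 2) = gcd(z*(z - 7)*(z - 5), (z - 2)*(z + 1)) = 1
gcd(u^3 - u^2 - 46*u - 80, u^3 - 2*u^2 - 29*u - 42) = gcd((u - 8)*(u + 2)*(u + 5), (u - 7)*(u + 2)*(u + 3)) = u + 2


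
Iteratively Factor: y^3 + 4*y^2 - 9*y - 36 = (y + 4)*(y^2 - 9) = (y + 3)*(y + 4)*(y - 3)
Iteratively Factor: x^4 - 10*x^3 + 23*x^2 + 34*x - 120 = (x - 3)*(x^3 - 7*x^2 + 2*x + 40) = (x - 4)*(x - 3)*(x^2 - 3*x - 10) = (x - 4)*(x - 3)*(x + 2)*(x - 5)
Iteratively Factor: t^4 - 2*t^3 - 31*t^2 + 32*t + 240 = (t - 5)*(t^3 + 3*t^2 - 16*t - 48) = (t - 5)*(t + 3)*(t^2 - 16) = (t - 5)*(t - 4)*(t + 3)*(t + 4)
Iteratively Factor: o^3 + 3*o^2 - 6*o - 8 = (o + 1)*(o^2 + 2*o - 8) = (o + 1)*(o + 4)*(o - 2)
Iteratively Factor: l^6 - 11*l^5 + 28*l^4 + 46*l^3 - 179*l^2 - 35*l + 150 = (l - 1)*(l^5 - 10*l^4 + 18*l^3 + 64*l^2 - 115*l - 150) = (l - 3)*(l - 1)*(l^4 - 7*l^3 - 3*l^2 + 55*l + 50) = (l - 5)*(l - 3)*(l - 1)*(l^3 - 2*l^2 - 13*l - 10) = (l - 5)^2*(l - 3)*(l - 1)*(l^2 + 3*l + 2) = (l - 5)^2*(l - 3)*(l - 1)*(l + 1)*(l + 2)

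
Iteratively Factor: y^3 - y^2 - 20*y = (y + 4)*(y^2 - 5*y) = (y - 5)*(y + 4)*(y)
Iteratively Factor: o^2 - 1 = (o + 1)*(o - 1)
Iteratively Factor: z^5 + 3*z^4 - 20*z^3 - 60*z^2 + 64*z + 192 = (z - 2)*(z^4 + 5*z^3 - 10*z^2 - 80*z - 96) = (z - 2)*(z + 4)*(z^3 + z^2 - 14*z - 24) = (z - 4)*(z - 2)*(z + 4)*(z^2 + 5*z + 6) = (z - 4)*(z - 2)*(z + 3)*(z + 4)*(z + 2)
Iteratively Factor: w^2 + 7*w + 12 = (w + 4)*(w + 3)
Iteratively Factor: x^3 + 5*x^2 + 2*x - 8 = (x - 1)*(x^2 + 6*x + 8) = (x - 1)*(x + 2)*(x + 4)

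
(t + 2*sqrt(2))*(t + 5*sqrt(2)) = t^2 + 7*sqrt(2)*t + 20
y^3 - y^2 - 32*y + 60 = (y - 5)*(y - 2)*(y + 6)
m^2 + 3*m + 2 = (m + 1)*(m + 2)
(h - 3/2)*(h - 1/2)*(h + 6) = h^3 + 4*h^2 - 45*h/4 + 9/2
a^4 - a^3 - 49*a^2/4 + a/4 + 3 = (a - 4)*(a - 1/2)*(a + 1/2)*(a + 3)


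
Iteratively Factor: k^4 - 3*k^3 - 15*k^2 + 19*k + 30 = (k - 5)*(k^3 + 2*k^2 - 5*k - 6) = (k - 5)*(k + 1)*(k^2 + k - 6) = (k - 5)*(k + 1)*(k + 3)*(k - 2)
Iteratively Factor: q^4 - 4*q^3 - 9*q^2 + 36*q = (q)*(q^3 - 4*q^2 - 9*q + 36) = q*(q - 3)*(q^2 - q - 12) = q*(q - 3)*(q + 3)*(q - 4)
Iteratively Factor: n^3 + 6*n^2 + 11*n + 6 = (n + 1)*(n^2 + 5*n + 6) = (n + 1)*(n + 2)*(n + 3)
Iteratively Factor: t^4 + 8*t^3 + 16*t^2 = (t)*(t^3 + 8*t^2 + 16*t) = t^2*(t^2 + 8*t + 16) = t^2*(t + 4)*(t + 4)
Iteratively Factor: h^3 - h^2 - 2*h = (h + 1)*(h^2 - 2*h) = (h - 2)*(h + 1)*(h)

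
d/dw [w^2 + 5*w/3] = 2*w + 5/3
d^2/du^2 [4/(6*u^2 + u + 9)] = 8*(-36*u^2 - 6*u + (12*u + 1)^2 - 54)/(6*u^2 + u + 9)^3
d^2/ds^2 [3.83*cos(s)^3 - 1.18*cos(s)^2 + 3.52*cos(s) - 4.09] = -34.47*cos(s)^3 + 4.72*cos(s)^2 + 19.46*cos(s) - 2.36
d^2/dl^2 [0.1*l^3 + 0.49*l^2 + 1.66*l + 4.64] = 0.6*l + 0.98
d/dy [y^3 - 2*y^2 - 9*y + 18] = 3*y^2 - 4*y - 9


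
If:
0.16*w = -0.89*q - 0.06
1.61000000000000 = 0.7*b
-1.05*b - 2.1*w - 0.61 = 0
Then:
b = 2.30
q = 0.19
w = -1.44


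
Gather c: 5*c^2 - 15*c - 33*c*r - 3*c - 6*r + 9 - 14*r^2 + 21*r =5*c^2 + c*(-33*r - 18) - 14*r^2 + 15*r + 9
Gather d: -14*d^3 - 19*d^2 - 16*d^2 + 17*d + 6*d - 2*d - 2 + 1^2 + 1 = -14*d^3 - 35*d^2 + 21*d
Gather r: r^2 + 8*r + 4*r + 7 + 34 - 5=r^2 + 12*r + 36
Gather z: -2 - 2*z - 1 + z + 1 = -z - 2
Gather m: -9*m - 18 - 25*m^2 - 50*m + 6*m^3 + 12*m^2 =6*m^3 - 13*m^2 - 59*m - 18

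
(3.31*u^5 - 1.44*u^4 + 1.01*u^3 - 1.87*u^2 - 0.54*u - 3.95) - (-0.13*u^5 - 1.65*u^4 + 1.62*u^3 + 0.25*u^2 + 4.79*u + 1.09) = 3.44*u^5 + 0.21*u^4 - 0.61*u^3 - 2.12*u^2 - 5.33*u - 5.04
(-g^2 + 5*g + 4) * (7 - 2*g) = 2*g^3 - 17*g^2 + 27*g + 28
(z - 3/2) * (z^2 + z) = z^3 - z^2/2 - 3*z/2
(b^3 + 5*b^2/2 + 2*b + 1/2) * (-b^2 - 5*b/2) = -b^5 - 5*b^4 - 33*b^3/4 - 11*b^2/2 - 5*b/4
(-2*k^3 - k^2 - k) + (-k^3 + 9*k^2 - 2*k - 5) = -3*k^3 + 8*k^2 - 3*k - 5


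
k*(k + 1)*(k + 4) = k^3 + 5*k^2 + 4*k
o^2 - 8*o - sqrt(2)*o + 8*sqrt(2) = (o - 8)*(o - sqrt(2))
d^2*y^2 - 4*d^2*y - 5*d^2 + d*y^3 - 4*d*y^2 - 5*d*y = (d + y)*(y - 5)*(d*y + d)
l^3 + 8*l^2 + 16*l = l*(l + 4)^2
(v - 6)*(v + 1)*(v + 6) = v^3 + v^2 - 36*v - 36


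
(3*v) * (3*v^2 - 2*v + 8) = 9*v^3 - 6*v^2 + 24*v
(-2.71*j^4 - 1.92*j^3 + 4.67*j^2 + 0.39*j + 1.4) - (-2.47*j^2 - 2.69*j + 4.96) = -2.71*j^4 - 1.92*j^3 + 7.14*j^2 + 3.08*j - 3.56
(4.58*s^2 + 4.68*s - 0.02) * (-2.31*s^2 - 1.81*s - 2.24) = -10.5798*s^4 - 19.1006*s^3 - 18.6838*s^2 - 10.447*s + 0.0448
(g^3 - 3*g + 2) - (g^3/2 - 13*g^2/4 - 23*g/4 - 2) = g^3/2 + 13*g^2/4 + 11*g/4 + 4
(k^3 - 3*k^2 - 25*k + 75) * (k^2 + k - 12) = k^5 - 2*k^4 - 40*k^3 + 86*k^2 + 375*k - 900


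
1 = 1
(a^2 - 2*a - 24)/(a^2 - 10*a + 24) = (a + 4)/(a - 4)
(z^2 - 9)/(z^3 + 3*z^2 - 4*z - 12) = (z - 3)/(z^2 - 4)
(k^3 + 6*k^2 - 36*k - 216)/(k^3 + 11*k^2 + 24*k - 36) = (k - 6)/(k - 1)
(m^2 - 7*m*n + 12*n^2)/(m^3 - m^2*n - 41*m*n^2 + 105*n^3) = (m - 4*n)/(m^2 + 2*m*n - 35*n^2)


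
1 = 1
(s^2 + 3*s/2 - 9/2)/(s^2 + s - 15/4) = 2*(s + 3)/(2*s + 5)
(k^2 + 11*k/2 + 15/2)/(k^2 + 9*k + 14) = (2*k^2 + 11*k + 15)/(2*(k^2 + 9*k + 14))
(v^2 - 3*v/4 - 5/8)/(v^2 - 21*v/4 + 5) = (v + 1/2)/(v - 4)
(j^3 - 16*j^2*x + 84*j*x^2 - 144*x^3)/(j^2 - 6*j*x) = j - 10*x + 24*x^2/j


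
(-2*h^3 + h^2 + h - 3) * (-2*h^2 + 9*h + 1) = 4*h^5 - 20*h^4 + 5*h^3 + 16*h^2 - 26*h - 3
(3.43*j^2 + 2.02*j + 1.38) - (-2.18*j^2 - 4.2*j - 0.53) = 5.61*j^2 + 6.22*j + 1.91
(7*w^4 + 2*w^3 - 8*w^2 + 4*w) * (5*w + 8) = 35*w^5 + 66*w^4 - 24*w^3 - 44*w^2 + 32*w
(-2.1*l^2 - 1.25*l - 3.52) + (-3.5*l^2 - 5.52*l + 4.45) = -5.6*l^2 - 6.77*l + 0.93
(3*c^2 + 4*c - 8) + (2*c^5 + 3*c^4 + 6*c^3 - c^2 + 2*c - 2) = 2*c^5 + 3*c^4 + 6*c^3 + 2*c^2 + 6*c - 10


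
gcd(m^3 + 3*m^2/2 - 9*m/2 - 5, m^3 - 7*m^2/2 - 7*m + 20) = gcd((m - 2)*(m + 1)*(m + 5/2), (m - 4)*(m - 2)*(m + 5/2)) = m^2 + m/2 - 5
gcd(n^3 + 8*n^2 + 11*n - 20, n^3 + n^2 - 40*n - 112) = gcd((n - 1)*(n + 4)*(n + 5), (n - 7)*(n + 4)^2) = n + 4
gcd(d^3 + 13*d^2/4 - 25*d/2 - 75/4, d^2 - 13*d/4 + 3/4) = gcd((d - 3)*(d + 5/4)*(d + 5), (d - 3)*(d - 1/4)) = d - 3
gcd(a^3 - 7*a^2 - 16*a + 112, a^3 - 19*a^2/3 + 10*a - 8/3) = a - 4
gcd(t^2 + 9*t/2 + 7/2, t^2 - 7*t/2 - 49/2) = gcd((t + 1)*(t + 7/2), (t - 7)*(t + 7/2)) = t + 7/2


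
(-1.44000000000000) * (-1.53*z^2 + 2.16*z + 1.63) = 2.2032*z^2 - 3.1104*z - 2.3472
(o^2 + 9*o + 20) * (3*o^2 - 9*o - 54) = 3*o^4 + 18*o^3 - 75*o^2 - 666*o - 1080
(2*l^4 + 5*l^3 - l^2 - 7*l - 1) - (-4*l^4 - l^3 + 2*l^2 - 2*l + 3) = 6*l^4 + 6*l^3 - 3*l^2 - 5*l - 4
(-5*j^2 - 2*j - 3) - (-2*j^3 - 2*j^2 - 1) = 2*j^3 - 3*j^2 - 2*j - 2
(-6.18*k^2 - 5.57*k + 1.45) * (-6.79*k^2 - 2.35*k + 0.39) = 41.9622*k^4 + 52.3433*k^3 + 0.833800000000002*k^2 - 5.5798*k + 0.5655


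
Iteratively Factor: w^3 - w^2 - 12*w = (w)*(w^2 - w - 12) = w*(w - 4)*(w + 3)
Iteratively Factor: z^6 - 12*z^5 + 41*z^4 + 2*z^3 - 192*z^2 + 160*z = (z - 1)*(z^5 - 11*z^4 + 30*z^3 + 32*z^2 - 160*z) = (z - 4)*(z - 1)*(z^4 - 7*z^3 + 2*z^2 + 40*z) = (z - 4)^2*(z - 1)*(z^3 - 3*z^2 - 10*z) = (z - 4)^2*(z - 1)*(z + 2)*(z^2 - 5*z) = z*(z - 4)^2*(z - 1)*(z + 2)*(z - 5)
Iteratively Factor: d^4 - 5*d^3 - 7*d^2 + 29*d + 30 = (d - 5)*(d^3 - 7*d - 6) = (d - 5)*(d - 3)*(d^2 + 3*d + 2) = (d - 5)*(d - 3)*(d + 2)*(d + 1)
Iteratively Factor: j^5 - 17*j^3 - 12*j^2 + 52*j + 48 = (j + 2)*(j^4 - 2*j^3 - 13*j^2 + 14*j + 24) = (j - 2)*(j + 2)*(j^3 - 13*j - 12) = (j - 2)*(j + 2)*(j + 3)*(j^2 - 3*j - 4) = (j - 4)*(j - 2)*(j + 2)*(j + 3)*(j + 1)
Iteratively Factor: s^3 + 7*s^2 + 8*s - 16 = (s - 1)*(s^2 + 8*s + 16) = (s - 1)*(s + 4)*(s + 4)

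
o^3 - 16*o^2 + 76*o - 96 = (o - 8)*(o - 6)*(o - 2)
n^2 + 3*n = n*(n + 3)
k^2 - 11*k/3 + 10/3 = (k - 2)*(k - 5/3)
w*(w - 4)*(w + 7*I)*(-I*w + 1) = -I*w^4 + 8*w^3 + 4*I*w^3 - 32*w^2 + 7*I*w^2 - 28*I*w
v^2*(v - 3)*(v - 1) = v^4 - 4*v^3 + 3*v^2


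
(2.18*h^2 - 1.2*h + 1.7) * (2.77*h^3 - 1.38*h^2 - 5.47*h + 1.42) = 6.0386*h^5 - 6.3324*h^4 - 5.5596*h^3 + 7.3136*h^2 - 11.003*h + 2.414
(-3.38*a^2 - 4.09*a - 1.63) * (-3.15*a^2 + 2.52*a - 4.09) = 10.647*a^4 + 4.3659*a^3 + 8.6519*a^2 + 12.6205*a + 6.6667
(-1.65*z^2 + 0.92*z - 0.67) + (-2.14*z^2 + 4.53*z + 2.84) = -3.79*z^2 + 5.45*z + 2.17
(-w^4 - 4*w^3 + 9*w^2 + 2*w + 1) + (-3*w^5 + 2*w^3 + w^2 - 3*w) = -3*w^5 - w^4 - 2*w^3 + 10*w^2 - w + 1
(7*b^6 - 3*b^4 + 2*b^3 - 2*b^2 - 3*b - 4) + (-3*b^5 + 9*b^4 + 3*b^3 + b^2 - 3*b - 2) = 7*b^6 - 3*b^5 + 6*b^4 + 5*b^3 - b^2 - 6*b - 6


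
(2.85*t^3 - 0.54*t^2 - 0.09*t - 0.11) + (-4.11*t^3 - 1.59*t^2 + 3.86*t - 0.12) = -1.26*t^3 - 2.13*t^2 + 3.77*t - 0.23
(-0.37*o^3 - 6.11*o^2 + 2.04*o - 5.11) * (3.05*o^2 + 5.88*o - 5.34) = -1.1285*o^5 - 20.8111*o^4 - 27.729*o^3 + 29.0371*o^2 - 40.9404*o + 27.2874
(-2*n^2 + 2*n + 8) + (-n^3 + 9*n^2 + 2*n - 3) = -n^3 + 7*n^2 + 4*n + 5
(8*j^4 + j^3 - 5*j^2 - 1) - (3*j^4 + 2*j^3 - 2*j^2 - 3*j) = 5*j^4 - j^3 - 3*j^2 + 3*j - 1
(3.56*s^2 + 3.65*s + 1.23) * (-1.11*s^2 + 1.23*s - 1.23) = -3.9516*s^4 + 0.3273*s^3 - 1.2546*s^2 - 2.9766*s - 1.5129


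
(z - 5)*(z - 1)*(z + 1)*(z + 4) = z^4 - z^3 - 21*z^2 + z + 20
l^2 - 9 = (l - 3)*(l + 3)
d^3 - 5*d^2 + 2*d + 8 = (d - 4)*(d - 2)*(d + 1)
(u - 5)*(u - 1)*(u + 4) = u^3 - 2*u^2 - 19*u + 20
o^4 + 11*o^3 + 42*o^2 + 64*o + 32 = (o + 1)*(o + 2)*(o + 4)^2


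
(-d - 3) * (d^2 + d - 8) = -d^3 - 4*d^2 + 5*d + 24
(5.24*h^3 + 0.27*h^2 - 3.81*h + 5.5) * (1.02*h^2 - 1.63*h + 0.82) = 5.3448*h^5 - 8.2658*h^4 - 0.0294999999999999*h^3 + 12.0417*h^2 - 12.0892*h + 4.51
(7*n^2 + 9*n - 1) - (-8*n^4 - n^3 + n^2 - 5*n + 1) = 8*n^4 + n^3 + 6*n^2 + 14*n - 2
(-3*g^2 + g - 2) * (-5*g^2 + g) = 15*g^4 - 8*g^3 + 11*g^2 - 2*g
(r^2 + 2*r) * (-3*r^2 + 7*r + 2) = -3*r^4 + r^3 + 16*r^2 + 4*r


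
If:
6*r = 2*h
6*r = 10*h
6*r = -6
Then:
No Solution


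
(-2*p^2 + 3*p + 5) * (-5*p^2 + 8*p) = 10*p^4 - 31*p^3 - p^2 + 40*p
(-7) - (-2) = -5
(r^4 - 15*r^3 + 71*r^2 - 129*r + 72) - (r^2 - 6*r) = r^4 - 15*r^3 + 70*r^2 - 123*r + 72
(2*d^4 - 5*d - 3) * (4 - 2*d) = -4*d^5 + 8*d^4 + 10*d^2 - 14*d - 12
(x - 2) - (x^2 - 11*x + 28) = -x^2 + 12*x - 30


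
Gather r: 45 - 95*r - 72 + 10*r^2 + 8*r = 10*r^2 - 87*r - 27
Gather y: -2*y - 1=-2*y - 1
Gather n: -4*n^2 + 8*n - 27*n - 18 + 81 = -4*n^2 - 19*n + 63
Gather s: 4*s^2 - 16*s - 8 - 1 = 4*s^2 - 16*s - 9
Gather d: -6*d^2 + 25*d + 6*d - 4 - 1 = -6*d^2 + 31*d - 5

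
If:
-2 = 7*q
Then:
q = -2/7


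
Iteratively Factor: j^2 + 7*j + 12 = (j + 3)*(j + 4)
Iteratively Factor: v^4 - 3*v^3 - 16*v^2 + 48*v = (v + 4)*(v^3 - 7*v^2 + 12*v) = v*(v + 4)*(v^2 - 7*v + 12) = v*(v - 3)*(v + 4)*(v - 4)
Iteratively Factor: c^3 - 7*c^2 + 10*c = (c - 5)*(c^2 - 2*c) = (c - 5)*(c - 2)*(c)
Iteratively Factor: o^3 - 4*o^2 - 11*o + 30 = (o - 5)*(o^2 + o - 6) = (o - 5)*(o - 2)*(o + 3)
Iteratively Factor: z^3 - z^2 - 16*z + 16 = (z + 4)*(z^2 - 5*z + 4) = (z - 1)*(z + 4)*(z - 4)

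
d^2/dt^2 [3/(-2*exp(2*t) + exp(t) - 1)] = 3*(-2*(4*exp(t) - 1)^2*exp(t) + (8*exp(t) - 1)*(2*exp(2*t) - exp(t) + 1))*exp(t)/(2*exp(2*t) - exp(t) + 1)^3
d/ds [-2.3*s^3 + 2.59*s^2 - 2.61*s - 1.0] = -6.9*s^2 + 5.18*s - 2.61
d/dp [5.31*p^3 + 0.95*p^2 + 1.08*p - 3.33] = 15.93*p^2 + 1.9*p + 1.08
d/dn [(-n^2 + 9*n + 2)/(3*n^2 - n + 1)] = (-26*n^2 - 14*n + 11)/(9*n^4 - 6*n^3 + 7*n^2 - 2*n + 1)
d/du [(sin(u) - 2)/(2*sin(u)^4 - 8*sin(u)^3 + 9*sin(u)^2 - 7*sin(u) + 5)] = (-6*sin(u)^4 - 57*sin(u)^2 + 60*sin(u) - 8*sin(3*u) - 9)*cos(u)/(2*sin(u)^4 - 8*sin(u)^3 + 9*sin(u)^2 - 7*sin(u) + 5)^2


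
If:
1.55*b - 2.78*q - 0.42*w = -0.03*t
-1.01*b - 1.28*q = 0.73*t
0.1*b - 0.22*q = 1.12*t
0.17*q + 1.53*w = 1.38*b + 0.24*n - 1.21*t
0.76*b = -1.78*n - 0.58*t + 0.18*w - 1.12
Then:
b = -0.01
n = -0.63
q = 0.01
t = -0.00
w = -0.11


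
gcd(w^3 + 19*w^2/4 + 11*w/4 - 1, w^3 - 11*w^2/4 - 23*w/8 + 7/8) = w^2 + 3*w/4 - 1/4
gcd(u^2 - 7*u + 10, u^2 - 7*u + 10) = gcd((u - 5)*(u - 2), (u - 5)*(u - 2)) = u^2 - 7*u + 10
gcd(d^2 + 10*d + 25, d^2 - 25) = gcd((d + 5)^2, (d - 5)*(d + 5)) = d + 5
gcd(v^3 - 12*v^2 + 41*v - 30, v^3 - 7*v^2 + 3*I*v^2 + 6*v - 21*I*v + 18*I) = v^2 - 7*v + 6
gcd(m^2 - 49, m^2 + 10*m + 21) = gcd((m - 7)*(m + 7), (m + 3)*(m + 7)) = m + 7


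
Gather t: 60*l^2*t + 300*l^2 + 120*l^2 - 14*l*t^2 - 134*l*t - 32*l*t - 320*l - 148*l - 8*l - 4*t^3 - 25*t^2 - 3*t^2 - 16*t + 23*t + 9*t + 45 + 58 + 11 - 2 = 420*l^2 - 476*l - 4*t^3 + t^2*(-14*l - 28) + t*(60*l^2 - 166*l + 16) + 112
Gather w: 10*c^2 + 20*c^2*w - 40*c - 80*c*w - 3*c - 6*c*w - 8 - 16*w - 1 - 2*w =10*c^2 - 43*c + w*(20*c^2 - 86*c - 18) - 9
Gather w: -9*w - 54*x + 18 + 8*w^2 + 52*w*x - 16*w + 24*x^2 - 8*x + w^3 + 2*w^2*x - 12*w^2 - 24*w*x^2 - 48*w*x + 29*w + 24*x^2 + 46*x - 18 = w^3 + w^2*(2*x - 4) + w*(-24*x^2 + 4*x + 4) + 48*x^2 - 16*x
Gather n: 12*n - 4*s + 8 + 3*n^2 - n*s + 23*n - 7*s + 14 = 3*n^2 + n*(35 - s) - 11*s + 22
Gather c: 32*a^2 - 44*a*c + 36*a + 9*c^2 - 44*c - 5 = 32*a^2 + 36*a + 9*c^2 + c*(-44*a - 44) - 5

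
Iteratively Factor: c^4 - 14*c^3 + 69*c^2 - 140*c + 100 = (c - 5)*(c^3 - 9*c^2 + 24*c - 20) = (c - 5)*(c - 2)*(c^2 - 7*c + 10) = (c - 5)^2*(c - 2)*(c - 2)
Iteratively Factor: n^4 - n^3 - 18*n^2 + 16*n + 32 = (n - 2)*(n^3 + n^2 - 16*n - 16) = (n - 2)*(n + 1)*(n^2 - 16) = (n - 2)*(n + 1)*(n + 4)*(n - 4)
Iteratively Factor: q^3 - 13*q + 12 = (q - 3)*(q^2 + 3*q - 4) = (q - 3)*(q + 4)*(q - 1)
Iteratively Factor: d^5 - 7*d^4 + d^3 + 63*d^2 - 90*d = (d)*(d^4 - 7*d^3 + d^2 + 63*d - 90) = d*(d - 5)*(d^3 - 2*d^2 - 9*d + 18) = d*(d - 5)*(d - 2)*(d^2 - 9) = d*(d - 5)*(d - 2)*(d + 3)*(d - 3)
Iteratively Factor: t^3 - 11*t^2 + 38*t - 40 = (t - 4)*(t^2 - 7*t + 10) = (t - 5)*(t - 4)*(t - 2)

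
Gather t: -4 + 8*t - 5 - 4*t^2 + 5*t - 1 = -4*t^2 + 13*t - 10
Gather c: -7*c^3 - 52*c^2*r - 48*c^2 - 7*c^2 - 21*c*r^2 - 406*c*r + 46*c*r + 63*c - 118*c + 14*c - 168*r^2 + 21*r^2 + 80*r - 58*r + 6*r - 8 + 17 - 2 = -7*c^3 + c^2*(-52*r - 55) + c*(-21*r^2 - 360*r - 41) - 147*r^2 + 28*r + 7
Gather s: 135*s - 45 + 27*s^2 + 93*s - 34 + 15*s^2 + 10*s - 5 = 42*s^2 + 238*s - 84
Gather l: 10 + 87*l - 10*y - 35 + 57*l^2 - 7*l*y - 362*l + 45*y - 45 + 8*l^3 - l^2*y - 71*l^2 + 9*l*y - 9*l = 8*l^3 + l^2*(-y - 14) + l*(2*y - 284) + 35*y - 70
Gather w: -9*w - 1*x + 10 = -9*w - x + 10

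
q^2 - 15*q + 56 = (q - 8)*(q - 7)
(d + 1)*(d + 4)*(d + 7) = d^3 + 12*d^2 + 39*d + 28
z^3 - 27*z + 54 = (z - 3)^2*(z + 6)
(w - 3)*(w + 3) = w^2 - 9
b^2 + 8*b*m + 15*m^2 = (b + 3*m)*(b + 5*m)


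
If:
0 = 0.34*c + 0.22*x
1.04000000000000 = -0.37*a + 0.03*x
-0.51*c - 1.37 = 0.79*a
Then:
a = -3.07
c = 2.07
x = -3.20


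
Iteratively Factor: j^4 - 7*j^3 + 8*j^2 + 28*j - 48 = (j - 2)*(j^3 - 5*j^2 - 2*j + 24) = (j - 2)*(j + 2)*(j^2 - 7*j + 12) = (j - 4)*(j - 2)*(j + 2)*(j - 3)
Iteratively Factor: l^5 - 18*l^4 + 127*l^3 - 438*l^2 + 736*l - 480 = (l - 4)*(l^4 - 14*l^3 + 71*l^2 - 154*l + 120) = (l - 4)*(l - 2)*(l^3 - 12*l^2 + 47*l - 60) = (l - 5)*(l - 4)*(l - 2)*(l^2 - 7*l + 12) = (l - 5)*(l - 4)*(l - 3)*(l - 2)*(l - 4)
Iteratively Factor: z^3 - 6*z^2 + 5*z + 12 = (z + 1)*(z^2 - 7*z + 12) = (z - 4)*(z + 1)*(z - 3)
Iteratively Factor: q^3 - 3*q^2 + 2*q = (q - 2)*(q^2 - q) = (q - 2)*(q - 1)*(q)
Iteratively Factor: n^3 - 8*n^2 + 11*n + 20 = (n + 1)*(n^2 - 9*n + 20) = (n - 5)*(n + 1)*(n - 4)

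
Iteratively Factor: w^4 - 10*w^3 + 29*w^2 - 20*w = (w)*(w^3 - 10*w^2 + 29*w - 20) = w*(w - 4)*(w^2 - 6*w + 5) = w*(w - 5)*(w - 4)*(w - 1)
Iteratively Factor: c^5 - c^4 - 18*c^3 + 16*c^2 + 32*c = (c - 2)*(c^4 + c^3 - 16*c^2 - 16*c) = (c - 4)*(c - 2)*(c^3 + 5*c^2 + 4*c) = (c - 4)*(c - 2)*(c + 4)*(c^2 + c) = c*(c - 4)*(c - 2)*(c + 4)*(c + 1)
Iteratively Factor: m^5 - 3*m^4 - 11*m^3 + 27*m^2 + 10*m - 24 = (m - 4)*(m^4 + m^3 - 7*m^2 - m + 6) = (m - 4)*(m + 3)*(m^3 - 2*m^2 - m + 2) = (m - 4)*(m - 1)*(m + 3)*(m^2 - m - 2) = (m - 4)*(m - 1)*(m + 1)*(m + 3)*(m - 2)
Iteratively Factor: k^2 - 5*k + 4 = (k - 4)*(k - 1)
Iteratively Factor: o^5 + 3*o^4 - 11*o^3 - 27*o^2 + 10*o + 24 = (o - 1)*(o^4 + 4*o^3 - 7*o^2 - 34*o - 24) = (o - 1)*(o + 2)*(o^3 + 2*o^2 - 11*o - 12) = (o - 1)*(o + 2)*(o + 4)*(o^2 - 2*o - 3) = (o - 1)*(o + 1)*(o + 2)*(o + 4)*(o - 3)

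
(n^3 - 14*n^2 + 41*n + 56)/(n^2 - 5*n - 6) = (n^2 - 15*n + 56)/(n - 6)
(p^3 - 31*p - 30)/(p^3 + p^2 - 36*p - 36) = (p + 5)/(p + 6)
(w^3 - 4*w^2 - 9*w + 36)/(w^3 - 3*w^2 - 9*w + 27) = (w - 4)/(w - 3)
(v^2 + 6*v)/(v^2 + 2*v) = (v + 6)/(v + 2)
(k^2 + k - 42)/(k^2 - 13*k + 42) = (k + 7)/(k - 7)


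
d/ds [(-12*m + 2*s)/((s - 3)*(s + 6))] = 2*(12*m*s + 18*m - s^2 - 18)/(s^4 + 6*s^3 - 27*s^2 - 108*s + 324)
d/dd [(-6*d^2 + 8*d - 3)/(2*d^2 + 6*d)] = (-26*d^2 + 6*d + 9)/(2*d^2*(d^2 + 6*d + 9))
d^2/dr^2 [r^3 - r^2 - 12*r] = 6*r - 2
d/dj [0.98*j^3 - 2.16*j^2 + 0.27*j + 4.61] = 2.94*j^2 - 4.32*j + 0.27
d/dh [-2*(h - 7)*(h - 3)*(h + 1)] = -6*h^2 + 36*h - 22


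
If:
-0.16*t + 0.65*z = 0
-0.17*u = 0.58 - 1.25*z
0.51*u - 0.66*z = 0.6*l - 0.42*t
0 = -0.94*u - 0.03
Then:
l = 0.77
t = 1.87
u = -0.03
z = 0.46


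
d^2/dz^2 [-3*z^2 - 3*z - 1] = -6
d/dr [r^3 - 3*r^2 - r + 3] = 3*r^2 - 6*r - 1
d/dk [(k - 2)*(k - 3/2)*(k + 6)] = 3*k^2 + 5*k - 18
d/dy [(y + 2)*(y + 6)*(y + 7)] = 3*y^2 + 30*y + 68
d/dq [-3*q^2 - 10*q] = -6*q - 10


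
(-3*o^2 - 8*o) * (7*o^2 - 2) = -21*o^4 - 56*o^3 + 6*o^2 + 16*o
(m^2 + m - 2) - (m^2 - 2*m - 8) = 3*m + 6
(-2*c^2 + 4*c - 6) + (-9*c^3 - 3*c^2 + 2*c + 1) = -9*c^3 - 5*c^2 + 6*c - 5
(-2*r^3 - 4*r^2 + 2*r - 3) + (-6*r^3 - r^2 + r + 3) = -8*r^3 - 5*r^2 + 3*r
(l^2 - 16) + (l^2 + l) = 2*l^2 + l - 16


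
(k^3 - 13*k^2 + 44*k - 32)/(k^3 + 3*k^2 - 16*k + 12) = (k^2 - 12*k + 32)/(k^2 + 4*k - 12)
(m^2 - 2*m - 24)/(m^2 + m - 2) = (m^2 - 2*m - 24)/(m^2 + m - 2)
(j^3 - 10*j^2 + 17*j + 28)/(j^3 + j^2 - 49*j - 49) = (j - 4)/(j + 7)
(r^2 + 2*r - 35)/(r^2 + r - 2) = (r^2 + 2*r - 35)/(r^2 + r - 2)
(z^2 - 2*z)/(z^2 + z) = (z - 2)/(z + 1)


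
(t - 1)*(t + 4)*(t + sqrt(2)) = t^3 + sqrt(2)*t^2 + 3*t^2 - 4*t + 3*sqrt(2)*t - 4*sqrt(2)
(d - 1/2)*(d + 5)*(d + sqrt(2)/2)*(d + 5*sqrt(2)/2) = d^4 + 3*sqrt(2)*d^3 + 9*d^3/2 + 27*sqrt(2)*d^2/2 - 15*sqrt(2)*d/2 + 45*d/4 - 25/4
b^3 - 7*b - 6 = (b - 3)*(b + 1)*(b + 2)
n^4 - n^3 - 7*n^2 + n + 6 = (n - 3)*(n - 1)*(n + 1)*(n + 2)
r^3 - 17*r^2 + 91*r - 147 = (r - 7)^2*(r - 3)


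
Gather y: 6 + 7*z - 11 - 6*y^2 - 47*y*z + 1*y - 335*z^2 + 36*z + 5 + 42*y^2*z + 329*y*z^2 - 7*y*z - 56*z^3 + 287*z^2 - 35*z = y^2*(42*z - 6) + y*(329*z^2 - 54*z + 1) - 56*z^3 - 48*z^2 + 8*z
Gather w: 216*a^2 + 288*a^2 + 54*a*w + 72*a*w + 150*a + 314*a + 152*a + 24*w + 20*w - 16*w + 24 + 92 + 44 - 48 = 504*a^2 + 616*a + w*(126*a + 28) + 112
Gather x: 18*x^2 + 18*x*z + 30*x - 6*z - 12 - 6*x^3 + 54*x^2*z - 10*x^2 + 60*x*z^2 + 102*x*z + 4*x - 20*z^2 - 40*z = -6*x^3 + x^2*(54*z + 8) + x*(60*z^2 + 120*z + 34) - 20*z^2 - 46*z - 12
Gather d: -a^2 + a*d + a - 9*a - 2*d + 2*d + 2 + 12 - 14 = -a^2 + a*d - 8*a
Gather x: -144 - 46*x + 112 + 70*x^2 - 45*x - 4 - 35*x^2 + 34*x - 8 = 35*x^2 - 57*x - 44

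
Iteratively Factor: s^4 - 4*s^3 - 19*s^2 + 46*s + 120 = (s + 3)*(s^3 - 7*s^2 + 2*s + 40) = (s + 2)*(s + 3)*(s^2 - 9*s + 20) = (s - 4)*(s + 2)*(s + 3)*(s - 5)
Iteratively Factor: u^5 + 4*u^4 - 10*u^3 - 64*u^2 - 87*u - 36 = (u + 1)*(u^4 + 3*u^3 - 13*u^2 - 51*u - 36) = (u + 1)*(u + 3)*(u^3 - 13*u - 12) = (u + 1)*(u + 3)^2*(u^2 - 3*u - 4) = (u - 4)*(u + 1)*(u + 3)^2*(u + 1)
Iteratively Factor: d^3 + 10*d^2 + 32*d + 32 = (d + 2)*(d^2 + 8*d + 16) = (d + 2)*(d + 4)*(d + 4)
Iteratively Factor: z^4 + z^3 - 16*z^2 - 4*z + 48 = (z + 4)*(z^3 - 3*z^2 - 4*z + 12) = (z - 3)*(z + 4)*(z^2 - 4) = (z - 3)*(z - 2)*(z + 4)*(z + 2)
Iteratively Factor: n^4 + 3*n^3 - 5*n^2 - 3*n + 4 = (n - 1)*(n^3 + 4*n^2 - n - 4) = (n - 1)*(n + 4)*(n^2 - 1) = (n - 1)^2*(n + 4)*(n + 1)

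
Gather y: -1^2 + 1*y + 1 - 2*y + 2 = 2 - y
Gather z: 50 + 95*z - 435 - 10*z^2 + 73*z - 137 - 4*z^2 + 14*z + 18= -14*z^2 + 182*z - 504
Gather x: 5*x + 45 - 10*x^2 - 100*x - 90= -10*x^2 - 95*x - 45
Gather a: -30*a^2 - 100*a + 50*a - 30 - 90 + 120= -30*a^2 - 50*a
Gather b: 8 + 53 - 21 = 40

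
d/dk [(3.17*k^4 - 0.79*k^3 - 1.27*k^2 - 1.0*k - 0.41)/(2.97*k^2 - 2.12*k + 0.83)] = (18.8298*k^5 - 22.5075*k^4 + 13.874*k^3 + 3.6953*k^2 + 0.3272*k - 1.6992)/(8.8209*k^4 - 12.5928*k^3 + 9.4246*k^2 - 3.5192*k + 0.6889)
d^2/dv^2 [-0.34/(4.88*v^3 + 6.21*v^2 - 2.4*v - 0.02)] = ((9.9552*v + 4.2228)*(4.88*v^3 + 6.21*v^2 - 2.4*v - 0.02) - 0.34*(14.64*v^2 + 12.42*v - 2.4)*(29.28*v^2 + 24.84*v - 4.8))/(4.88*v^3 + 6.21*v^2 - 2.4*v - 0.02)^3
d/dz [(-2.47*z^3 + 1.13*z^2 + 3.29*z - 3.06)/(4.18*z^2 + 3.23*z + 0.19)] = (-10.3246*z^4 - 15.9562*z^3 - 11.5102*z^2 + 26.011*z + 10.5089)/(17.4724*z^4 + 27.0028*z^3 + 12.0213*z^2 + 1.2274*z + 0.0361)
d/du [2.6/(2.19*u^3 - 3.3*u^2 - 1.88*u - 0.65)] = (-17.082*u^2 + 17.16*u + 4.888)/(-2.19*u^3 + 3.3*u^2 + 1.88*u + 0.65)^2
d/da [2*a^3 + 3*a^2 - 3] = 6*a*(a + 1)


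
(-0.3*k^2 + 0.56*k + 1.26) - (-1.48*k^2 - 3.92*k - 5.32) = 1.18*k^2 + 4.48*k + 6.58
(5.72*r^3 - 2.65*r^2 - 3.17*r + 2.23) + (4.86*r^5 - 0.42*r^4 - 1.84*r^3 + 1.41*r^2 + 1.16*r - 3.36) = 4.86*r^5 - 0.42*r^4 + 3.88*r^3 - 1.24*r^2 - 2.01*r - 1.13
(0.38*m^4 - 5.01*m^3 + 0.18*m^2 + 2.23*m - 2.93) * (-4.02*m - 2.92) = -1.5276*m^5 + 19.0306*m^4 + 13.9056*m^3 - 9.4902*m^2 + 5.267*m + 8.5556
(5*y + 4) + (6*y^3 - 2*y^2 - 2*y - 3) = 6*y^3 - 2*y^2 + 3*y + 1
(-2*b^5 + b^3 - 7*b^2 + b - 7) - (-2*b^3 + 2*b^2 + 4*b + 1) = -2*b^5 + 3*b^3 - 9*b^2 - 3*b - 8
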